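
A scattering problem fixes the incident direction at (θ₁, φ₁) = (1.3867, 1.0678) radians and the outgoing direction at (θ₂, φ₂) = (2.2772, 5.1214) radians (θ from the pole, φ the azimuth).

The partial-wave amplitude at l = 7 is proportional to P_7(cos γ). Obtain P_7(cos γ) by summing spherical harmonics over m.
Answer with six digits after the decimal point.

Summing Y*_{l m}(θ₁,φ₁)·Y_{l m}(θ₂,φ₂) over m ∈ [−7, 7]; prefactor 4π/(2·7+1) = 0.837758:
  m=-7: +0.164362+0.412250i × -0.020264+0.070866i = -0.032545+0.003294i  (running Σ = -0.032545+0.003294i)
  m=-6: +0.306848+0.038125i × -0.181863-0.149343i = -0.050110-0.052759i  (running Σ = -0.082655-0.049465i)
  m=-5: -0.111515+0.154039i × +0.372291-0.191110i = -0.012077+0.078659i  (running Σ = -0.094733+0.029194i)
  m=-4: +0.137410+0.290979i × +0.025765+0.394313i = -0.111196+0.061680i  (running Σ = -0.205929+0.090873i)
  m=-3: -0.099557-0.006161i × -0.026485-0.009481i = +0.002578+0.001107i  (running Σ = -0.203351+0.091980i)
  m=-2: -0.170010+0.268298i × -0.239502+0.255661i = -0.027876-0.107723i  (running Σ = -0.231227-0.015743i)
  m=-1: -0.030749-0.055888i × -0.075477-0.174129i = -0.007411+0.009573i  (running Σ = -0.238637-0.006170i)
  m=0: -0.315079-0.000000i × -0.300726+0.000000i = +0.094752+0.000000i  (running Σ = -0.143885-0.006170i)
  m=1: +0.030749-0.055888i × +0.075477-0.174129i = -0.007411-0.009573i  (running Σ = -0.151296-0.015743i)
  m=2: -0.170010-0.268298i × -0.239502-0.255661i = -0.027876+0.107723i  (running Σ = -0.179172+0.091980i)
  m=3: +0.099557-0.006161i × +0.026485-0.009481i = +0.002578-0.001107i  (running Σ = -0.176593+0.090873i)
  m=4: +0.137410-0.290979i × +0.025765-0.394313i = -0.111196-0.061680i  (running Σ = -0.287790+0.029194i)
  m=5: +0.111515+0.154039i × -0.372291-0.191110i = -0.012077-0.078659i  (running Σ = -0.299867-0.049465i)
  m=6: +0.306848-0.038125i × -0.181863+0.149343i = -0.050110+0.052759i  (running Σ = -0.349977+0.003294i)
  m=7: -0.164362+0.412250i × +0.020264+0.070866i = -0.032545-0.003294i  (running Σ = -0.382522+0.000000i)
Accumulated sum -0.382522+0.000000i; after 4π/(2l+1) scaling, -0.320461+0.000000i ⇒ P_7 = -0.320461

-0.320461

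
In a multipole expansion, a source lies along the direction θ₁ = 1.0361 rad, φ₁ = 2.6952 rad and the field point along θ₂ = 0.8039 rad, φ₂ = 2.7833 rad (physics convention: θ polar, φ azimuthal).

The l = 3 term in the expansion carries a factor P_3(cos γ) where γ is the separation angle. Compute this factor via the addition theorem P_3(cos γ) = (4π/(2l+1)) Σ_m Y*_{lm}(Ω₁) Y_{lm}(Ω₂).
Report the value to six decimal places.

0.830908

Summing Y*_{l m}(θ₁,φ₁)·Y_{l m}(θ₂,φ₂) over m ∈ [−3, 3]; prefactor 4π/(2·3+1) = 1.795196:
  term(m=-3) = 0.03996 - 0.01081j   from Y*(Ω₁)=-0.06101 + 0.25867j, Y(Ω₂)=-0.07412 - 0.13701j
  term(m=-2) = 0.13957 - 0.02485j   from Y*(Ω₁)=0.24183 - 0.30028j, Y(Ω₂)=0.27726 + 0.24151j
  term(m=-1) = 0.02707 - 0.00239j   from Y*(Ω₁)=-0.07484 + 0.03582j, Y(Ω₂)=-0.30674 - 0.11486j
  term(m=+0) = 0.04965 + 0.00000j   from Y*(Ω₁)=-0.32359 + 0.00000j, Y(Ω₂)=-0.15342 + 0.00000j
  term(m=+1) = 0.02707 + 0.00239j   from Y*(Ω₁)=0.07484 + 0.03582j, Y(Ω₂)=0.30674 - 0.11486j
  term(m=+2) = 0.13957 + 0.02485j   from Y*(Ω₁)=0.24183 + 0.30028j, Y(Ω₂)=0.27726 - 0.24151j
  term(m=+3) = 0.03996 + 0.01081j   from Y*(Ω₁)=0.06101 + 0.25867j, Y(Ω₂)=0.07412 - 0.13701j
Σ over m = 0.46285 + 0.00000j; ×(4π/7) → 0.83091 + 0.00000j. Real part: 0.830908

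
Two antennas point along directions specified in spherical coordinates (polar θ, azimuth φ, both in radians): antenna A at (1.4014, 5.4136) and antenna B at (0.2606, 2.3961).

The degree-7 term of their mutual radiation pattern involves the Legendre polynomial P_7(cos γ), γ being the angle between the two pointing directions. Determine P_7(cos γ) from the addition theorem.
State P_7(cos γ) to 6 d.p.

0.181265

Term-by-term m-sum for l=7 (normalisation 4π/15 = 0.837758):
  m=-7: Y*=+0.443377+0.088073i  Y=-0.000018+0.000033i  product -0.000011+0.000013i
  m=-6: Y*=+0.139990+0.253158i  Y=-0.000125-0.000514i  product +0.000113-0.000104i
  m=-5: Y*=+0.076731-0.201126i  Y=+0.003867+0.002566i  product +0.000813-0.000581i
  m=-4: Y*=+0.289954-0.101508i  Y=-0.028192+0.004539i  product -0.007714+0.004178i
  m=-3: Y*=-0.113136-0.066720i  Y=+0.077168-0.098272i  product -0.015287+0.005969i
  m=-2: Y*=-0.051489-0.302904i  Y=+0.029563+0.369623i  product +0.110438-0.027986i
  m=-1: Y*=-0.063083+0.074711i  Y=-0.467799-0.431878i  product +0.061776-0.007706i
  m=+0: Y*=-0.306182-0.000000i  Y=+0.273978+0.000000i  product -0.083887-0.000000i
  m=+1: Y*=+0.063083+0.074711i  Y=+0.467799-0.431878i  product +0.061776+0.007706i
  m=+2: Y*=-0.051489+0.302904i  Y=+0.029563-0.369623i  product +0.110438+0.027986i
  m=+3: Y*=+0.113136-0.066720i  Y=-0.077168-0.098272i  product -0.015287-0.005969i
  m=+4: Y*=+0.289954+0.101508i  Y=-0.028192-0.004539i  product -0.007714-0.004178i
  m=+5: Y*=-0.076731-0.201126i  Y=-0.003867+0.002566i  product +0.000813+0.000581i
  m=+6: Y*=+0.139990-0.253158i  Y=-0.000125+0.000514i  product +0.000113+0.000104i
  m=+7: Y*=-0.443377+0.088073i  Y=+0.000018+0.000033i  product -0.000011-0.000013i
Accumulated sum +0.216369-0.000000i; after 4π/(2l+1) scaling, +0.181265-0.000000i ⇒ P_7 = 0.181265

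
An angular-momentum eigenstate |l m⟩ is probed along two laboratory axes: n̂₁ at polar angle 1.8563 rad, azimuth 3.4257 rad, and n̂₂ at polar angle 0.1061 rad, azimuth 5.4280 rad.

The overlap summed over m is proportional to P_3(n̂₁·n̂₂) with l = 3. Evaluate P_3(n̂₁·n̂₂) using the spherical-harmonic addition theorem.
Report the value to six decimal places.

0.399935

Summing Y*_{l m}(θ₁,φ₁)·Y_{l m}(θ₂,φ₂) over m ∈ [−3, 3]; prefactor 4π/(2·3+1) = 1.795196:
  [-3]  conj(Y_{3,-3})(Ω₁) = -0.24261 - 0.27747j ; Y_{3,-3}(Ω₂) = -0.00042 + 0.00027j ; Δ = 0.00018 + 0.00005j
  [-2]  conj(Y_{3,-2})(Ω₁) = -0.22336 - 0.14260j ; Y_{3,-2}(Ω₂) = -0.00159 + 0.01129j ; Δ = 0.00196 - 0.00229j
  [-1]  conj(Y_{3,-1})(Ω₁) = 0.17961 + 0.05245j ; Y_{3,-1}(Ω₂) = 0.08856 + 0.10187j ; Δ = 0.01056 + 0.02294j
  [+0]  conj(Y_{3,0})(Ω₁) = 0.27362 + 0.00000j ; Y_{3,0}(Ω₂) = 0.72135 + 0.00000j ; Δ = 0.19738 + 0.00000j
  [+1]  conj(Y_{3,1})(Ω₁) = -0.17961 + 0.05245j ; Y_{3,1}(Ω₂) = -0.08856 + 0.10187j ; Δ = 0.01056 - 0.02294j
  [+2]  conj(Y_{3,2})(Ω₁) = -0.22336 + 0.14260j ; Y_{3,2}(Ω₂) = -0.00159 - 0.01129j ; Δ = 0.00196 + 0.00229j
  [+3]  conj(Y_{3,3})(Ω₁) = 0.24261 - 0.27747j ; Y_{3,3}(Ω₂) = 0.00042 + 0.00027j ; Δ = 0.00018 - 0.00005j
Accumulated sum 0.22278 + 0.00000j; after 4π/(2l+1) scaling, 0.39994 + 0.00000j ⇒ P_3 = 0.399935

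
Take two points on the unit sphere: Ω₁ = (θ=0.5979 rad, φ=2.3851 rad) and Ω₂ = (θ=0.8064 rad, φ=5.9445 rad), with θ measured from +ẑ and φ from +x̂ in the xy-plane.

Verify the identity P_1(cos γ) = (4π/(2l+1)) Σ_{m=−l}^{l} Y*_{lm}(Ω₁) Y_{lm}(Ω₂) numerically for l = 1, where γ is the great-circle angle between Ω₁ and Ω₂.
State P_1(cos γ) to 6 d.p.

Summing Y*_{l m}(θ₁,φ₁)·Y_{l m}(θ₂,φ₂) over m ∈ [−1, 1]; prefactor 4π/(2·1+1) = 4.188790:
  m=-1: Y*=-0.141436+0.133487i  Y=+0.235211+0.082855i  product -0.044327+0.019679i
  m=+0: Y*=+0.403840-0.000000i  Y=+0.338162+0.000000i  product +0.136563+0.000000i
  m=+1: Y*=+0.141436+0.133487i  Y=-0.235211+0.082855i  product -0.044327-0.019679i
Accumulated sum +0.047908+0.000000i; after 4π/(2l+1) scaling, +0.200678+0.000000i ⇒ P_1 = 0.200678

0.200678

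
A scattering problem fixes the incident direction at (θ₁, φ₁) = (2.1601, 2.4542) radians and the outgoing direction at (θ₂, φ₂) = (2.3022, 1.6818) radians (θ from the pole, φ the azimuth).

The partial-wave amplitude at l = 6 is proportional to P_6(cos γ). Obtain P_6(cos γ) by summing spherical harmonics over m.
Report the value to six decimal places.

-0.408083

Addition theorem: P_6(cos γ) = (4π/13) Σ_m Y*_{lm}(Ω₁) Y_{lm}(Ω₂), m = −6…6:
  m=-6: Y*=(-0.088458, 0.132678)  Y=(-0.064547, 0.050721)  product (-0.001020, -0.013051)
  m=-5: Y*=(-0.353308, 0.107501)  Y=(0.134484, 0.216898)  product (-0.070831, -0.062175)
  m=-4: Y*=(-0.377613, -0.156113)  Y=(0.386207, -0.183716)  product (-0.174517, 0.009082)
  m=-3: Y*=(-0.039045, -0.072959)  Y=(-0.111815, -0.323264)  product (-0.019219, 0.020780)
  m=-2: Y*=(-0.061872, 0.311604)  Y=(0.081389, -0.018372)  product (0.000689, 0.026498)
  m=-1: Y*=(-0.164497, 0.135046)  Y=(-0.041193, -0.369572)  product (0.056685, 0.055230)
  m=+0: Y*=(0.266121, -0.000000)  Y=(-0.021565, 0.000000)  product (-0.005739, 0.000000)
  m=+1: Y*=(0.164497, 0.135046)  Y=(0.041193, -0.369572)  product (0.056685, -0.055230)
  m=+2: Y*=(-0.061872, -0.311604)  Y=(0.081389, 0.018372)  product (0.000689, -0.026498)
  m=+3: Y*=(0.039045, -0.072959)  Y=(0.111815, -0.323264)  product (-0.019219, -0.020780)
  m=+4: Y*=(-0.377613, 0.156113)  Y=(0.386207, 0.183716)  product (-0.174517, -0.009082)
  m=+5: Y*=(0.353308, 0.107501)  Y=(-0.134484, 0.216898)  product (-0.070831, 0.062175)
  m=+6: Y*=(-0.088458, -0.132678)  Y=(-0.064547, -0.050721)  product (-0.001020, 0.013051)
Σ over m = (-0.422165, 0.000000); ×(4π/13) → (-0.408083, 0.000000). Real part: -0.408083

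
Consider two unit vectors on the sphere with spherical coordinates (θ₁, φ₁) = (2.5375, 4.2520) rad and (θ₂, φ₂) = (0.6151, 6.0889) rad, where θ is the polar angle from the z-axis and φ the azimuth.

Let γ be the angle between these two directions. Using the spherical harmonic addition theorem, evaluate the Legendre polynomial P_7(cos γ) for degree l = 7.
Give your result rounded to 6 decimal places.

Expand P_7 via completeness: Σ_{m} conj(Y_{7,m}) at Ω₁ times Y_{7,m} at Ω₂ —
  [-7]  conj(Y_{7,-7})(Ω₁) = -0.00077 - 0.00951j ; Y_{7,-7}(Ω₂) = 0.00223 + 0.01042j ; Δ = 0.00010 - 0.00003j
  [-6]  conj(Y_{7,-6})(Ω₁) = -0.04804 - 0.01915j ; Y_{7,-6}(Ω₂) = 0.02223 + 0.05185j ; Δ = -0.00008 - 0.00292j
  [-5]  conj(Y_{7,-5})(Ω₁) = -0.12607 + 0.11308j ; Y_{7,-5}(Ω₂) = 0.10159 + 0.14870j ; Δ = -0.02962 - 0.00726j
  [-4]  conj(Y_{7,-4})(Ω₁) = 0.09763 + 0.35172j ; Y_{7,-4}(Ω₂) = 0.26868 + 0.26428j ; Δ = -0.06672 + 0.12030j
  [-3]  conj(Y_{7,-3})(Ω₁) = 0.47599 + 0.09136j ; Y_{7,-3}(Ω₂) = 0.40109 + 0.26443j ; Δ = 0.16676 + 0.16251j
  [-2]  conj(Y_{7,-2})(Ω₁) = 0.15340 - 0.20178j ; Y_{7,-2}(Ω₂) = 0.20677 + 0.08465j ; Δ = 0.04880 - 0.02874j
  [-1]  conj(Y_{7,-1})(Ω₁) = 0.11839 + 0.23872j ; Y_{7,-1}(Ω₂) = -0.28469 - 0.05602j ; Δ = -0.02033 - 0.07459j
  [+0]  conj(Y_{7,0})(Ω₁) = 0.35209 + 0.00000j ; Y_{7,0}(Ω₂) = -0.32915 + 0.00000j ; Δ = -0.11589 + 0.00000j
  [+1]  conj(Y_{7,1})(Ω₁) = -0.11839 + 0.23872j ; Y_{7,1}(Ω₂) = 0.28469 - 0.05602j ; Δ = -0.02033 + 0.07459j
  [+2]  conj(Y_{7,2})(Ω₁) = 0.15340 + 0.20178j ; Y_{7,2}(Ω₂) = 0.20677 - 0.08465j ; Δ = 0.04880 + 0.02874j
  [+3]  conj(Y_{7,3})(Ω₁) = -0.47599 + 0.09136j ; Y_{7,3}(Ω₂) = -0.40109 + 0.26443j ; Δ = 0.16676 - 0.16251j
  [+4]  conj(Y_{7,4})(Ω₁) = 0.09763 - 0.35172j ; Y_{7,4}(Ω₂) = 0.26868 - 0.26428j ; Δ = -0.06672 - 0.12030j
  [+5]  conj(Y_{7,5})(Ω₁) = 0.12607 + 0.11308j ; Y_{7,5}(Ω₂) = -0.10159 + 0.14870j ; Δ = -0.02962 + 0.00726j
  [+6]  conj(Y_{7,6})(Ω₁) = -0.04804 + 0.01915j ; Y_{7,6}(Ω₂) = 0.02223 - 0.05185j ; Δ = -0.00008 + 0.00292j
  [+7]  conj(Y_{7,7})(Ω₁) = 0.00077 - 0.00951j ; Y_{7,7}(Ω₂) = -0.00223 + 0.01042j ; Δ = 0.00010 + 0.00003j
Accumulated sum 0.08192 + 0.00000j; after 4π/(2l+1) scaling, 0.06863 + 0.00000j ⇒ P_7 = 0.068629

0.068629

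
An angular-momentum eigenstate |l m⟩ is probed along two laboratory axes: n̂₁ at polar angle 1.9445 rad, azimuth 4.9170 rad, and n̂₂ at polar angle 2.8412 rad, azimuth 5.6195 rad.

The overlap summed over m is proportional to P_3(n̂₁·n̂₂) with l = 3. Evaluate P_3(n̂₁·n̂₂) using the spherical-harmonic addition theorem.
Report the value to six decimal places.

Summing Y*_{l m}(θ₁,φ₁)·Y_{l m}(θ₂,φ₂) over m ∈ [−3, 3]; prefactor 4π/(2·3+1) = 1.795196:
  m=-3: Y*=-0.193918+0.275202i  Y=-0.004410+0.009868i  product -0.001861-0.003127i
  m=-2: Y*=+0.296669+0.128667i  Y=-0.020601-0.082952i  product +0.004561-0.027260i
  m=-1: Y*=-0.020396+0.098288i  Y=+0.268337+0.209847i  product -0.026099+0.022094i
  m=+0: Y*=+0.317920-0.000000i  Y=-0.556881+0.000000i  product -0.177044+0.000000i
  m=+1: Y*=+0.020396+0.098288i  Y=-0.268337+0.209847i  product -0.026099-0.022094i
  m=+2: Y*=+0.296669-0.128667i  Y=-0.020601+0.082952i  product +0.004561+0.027260i
  m=+3: Y*=+0.193918+0.275202i  Y=+0.004410+0.009868i  product -0.001861+0.003127i
Accumulated sum -0.223839-0.000000i; after 4π/(2l+1) scaling, -0.401835-0.000000i ⇒ P_3 = -0.401835

-0.401835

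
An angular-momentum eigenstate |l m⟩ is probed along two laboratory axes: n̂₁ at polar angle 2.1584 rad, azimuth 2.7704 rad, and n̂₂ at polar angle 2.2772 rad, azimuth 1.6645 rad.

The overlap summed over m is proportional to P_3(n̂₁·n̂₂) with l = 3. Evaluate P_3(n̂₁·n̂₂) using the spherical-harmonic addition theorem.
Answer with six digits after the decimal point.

-0.298784

Expand P_3 via completeness: Σ_{m} conj(Y_{3,m}) at Ω₁ times Y_{3,m} at Ω₂ —
  term(m=-3) = -0.043492-0.007739i   from Y*(Ω₁)=-0.106182+0.215821i, Y(Ω₂)=+0.050951+0.176450i
  term(m=-2) = -0.090087+0.120743i   from Y*(Ω₁)=-0.289172+0.265308i, Y(Ω₂)=+0.377150-0.071520i
  term(m=-1) = +0.017606+0.035102i   from Y*(Ω₁)=-0.134507+0.052355i, Y(Ω₂)=-0.025456-0.270874i
  term(m=+0) = +0.065510+0.000000i   from Y*(Ω₁)=+0.302740-0.000000i, Y(Ω₂)=+0.216391+0.000000i
  term(m=+1) = +0.017606-0.035102i   from Y*(Ω₁)=+0.134507+0.052355i, Y(Ω₂)=+0.025456-0.270874i
  term(m=+2) = -0.090087-0.120743i   from Y*(Ω₁)=-0.289172-0.265308i, Y(Ω₂)=+0.377150+0.071520i
  term(m=+3) = -0.043492+0.007739i   from Y*(Ω₁)=+0.106182+0.215821i, Y(Ω₂)=-0.050951+0.176450i
Accumulated sum -0.166435+0.000000i; after 4π/(2l+1) scaling, -0.298784+0.000000i ⇒ P_3 = -0.298784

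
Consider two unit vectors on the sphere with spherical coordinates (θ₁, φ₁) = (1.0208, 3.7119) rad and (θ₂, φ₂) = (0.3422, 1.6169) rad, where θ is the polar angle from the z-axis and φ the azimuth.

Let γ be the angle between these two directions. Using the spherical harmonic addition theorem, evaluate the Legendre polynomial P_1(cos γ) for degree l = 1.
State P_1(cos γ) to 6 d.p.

Addition theorem: P_1(cos γ) = (4π/3) Σ_m Y*_{lm}(Ω₁) Y_{lm}(Ω₂), m = −1…1:
  m=-1: -0.24793 - 0.15902j × -0.00534 - 0.11581j = -0.01709 + 0.02956j  (running Σ = -0.01709 + 0.02956j)
  m=0: 0.25538 + 0.00000j × 0.46027 + 0.00000j = 0.11755 + 0.00000j  (running Σ = 0.10045 + 0.02956j)
  m=1: 0.24793 - 0.15902j × 0.00534 - 0.11581j = -0.01709 - 0.02956j  (running Σ = 0.08336 + 0.00000j)
Total Σ_m = 0.08336 + 0.00000j. Multiply by 4.188790: 0.34919 + 0.00000j. P_1(cos γ) = 0.349191

0.349191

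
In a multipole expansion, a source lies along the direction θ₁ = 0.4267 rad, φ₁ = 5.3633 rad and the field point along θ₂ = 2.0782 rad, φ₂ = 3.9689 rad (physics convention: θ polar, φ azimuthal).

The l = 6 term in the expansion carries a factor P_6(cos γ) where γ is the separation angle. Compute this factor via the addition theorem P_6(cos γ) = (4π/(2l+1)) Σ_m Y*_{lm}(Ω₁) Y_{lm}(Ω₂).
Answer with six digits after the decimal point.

Summing Y*_{l m}(θ₁,φ₁)·Y_{l m}(θ₂,φ₂) over m ∈ [−6, 6]; prefactor 4π/(2·6+1) = 0.966644:
  [-6]  conj(Y_{6,-6})(Ω₁) = +0.001753+0.001679i ; Y_{6,-6}(Ω₂) = +0.053579+0.208565i ; Δ = -0.000256+0.000456i
  [-5]  conj(Y_{6,-5})(Ω₁) = -0.002085+0.018380i ; Y_{6,-5}(Ω₂) = -0.225832+0.347832i ; Δ = -0.005922-0.004876i
  [-4]  conj(Y_{6,-4})(Ω₁) = -0.072956+0.043529i ; Y_{6,-4}(Ω₂) = -0.327862+0.055482i ; Δ = +0.021504-0.018319i
  [-3]  conj(Y_{6,-3})(Ω₁) = -0.238567-0.095823i ; Y_{6,-3}(Ω₂) = +0.067263+0.052168i ; Δ = -0.011048-0.018891i
  [-2]  conj(Y_{6,-2})(Ω₁) = -0.129667-0.470396i ; Y_{6,-2}(Ω₂) = +0.029375+0.349644i ; Δ = +0.160662-0.059155i
  [-1]  conj(Y_{6,-1})(Ω₁) = +0.263506-0.345970i ; Y_{6,-1}(Ω₂) = -0.028847+0.031373i ; Δ = +0.003253+0.018247i
  [+0]  conj(Y_{6,0})(Ω₁) = -0.180974-0.000000i ; Y_{6,0}(Ω₂) = +0.335107+0.000000i ; Δ = -0.060646-0.000000i
  [+1]  conj(Y_{6,1})(Ω₁) = -0.263506-0.345970i ; Y_{6,1}(Ω₂) = +0.028847+0.031373i ; Δ = +0.003253-0.018247i
  [+2]  conj(Y_{6,2})(Ω₁) = -0.129667+0.470396i ; Y_{6,2}(Ω₂) = +0.029375-0.349644i ; Δ = +0.160662+0.059155i
  [+3]  conj(Y_{6,3})(Ω₁) = +0.238567-0.095823i ; Y_{6,3}(Ω₂) = -0.067263+0.052168i ; Δ = -0.011048+0.018891i
  [+4]  conj(Y_{6,4})(Ω₁) = -0.072956-0.043529i ; Y_{6,4}(Ω₂) = -0.327862-0.055482i ; Δ = +0.021504+0.018319i
  [+5]  conj(Y_{6,5})(Ω₁) = +0.002085+0.018380i ; Y_{6,5}(Ω₂) = +0.225832+0.347832i ; Δ = -0.005922+0.004876i
  [+6]  conj(Y_{6,6})(Ω₁) = +0.001753-0.001679i ; Y_{6,6}(Ω₂) = +0.053579-0.208565i ; Δ = -0.000256-0.000456i
Total Σ_m = +0.275738-0.000000i. Multiply by 0.966644: +0.266541-0.000000i. P_6(cos γ) = 0.266541

0.266541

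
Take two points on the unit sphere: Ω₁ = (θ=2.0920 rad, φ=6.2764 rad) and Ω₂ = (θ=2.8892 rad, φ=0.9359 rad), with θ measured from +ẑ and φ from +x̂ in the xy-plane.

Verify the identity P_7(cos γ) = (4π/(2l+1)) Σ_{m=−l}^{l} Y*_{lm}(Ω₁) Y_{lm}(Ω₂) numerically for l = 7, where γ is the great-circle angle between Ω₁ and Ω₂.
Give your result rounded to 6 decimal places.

0.319111

Expand P_7 via completeness: Σ_{m} conj(Y_{7,m}) at Ω₁ times Y_{7,m} at Ω₂ —
  term(m=-7) = (0.000005, -0.000002)   from Y*(Ω₁)=(0.184256, -0.008758), Y(Ω₂)=(0.000029, -0.000008)
  term(m=-6) = (0.000141, 0.000102)   from Y*(Ω₁)=(-0.395958, 0.016129), Y(Ω₂)=(-0.000345, -0.000272)
  term(m=-5) = (0.000002, 0.001595)   from Y*(Ω₁)=(0.399883, -0.013572), Y(Ω₂)=(-0.000131, 0.003985)
  term(m=-4) = (-0.000947, 0.000689)   from Y*(Ω₁)=(-0.046087, 0.001251), Y(Ω₂)=(0.020930, -0.014381)
  term(m=-3) = (0.036146, 0.011720)   from Y*(Ω₁)=(-0.329922, 0.006717), Y(Ω₂)=(-0.108792, -0.037738)
  term(m=-2) = (0.022413, 0.068883)   from Y*(Ω₁)=(0.203999, -0.002769), Y(Ω₂)=(0.105266, 0.339090)
  term(m=-1) = (0.095229, -0.131129)   from Y*(Ω₁)=(0.253765, -0.001722), Y(Ω₂)=(0.378753, -0.514162)
  term(m=+0) = (0.074931, 0.000000)   from Y*(Ω₁)=(-0.239283, -0.000000), Y(Ω₂)=(-0.313149, 0.000000)
  term(m=+1) = (0.095229, 0.131129)   from Y*(Ω₁)=(-0.253765, -0.001722), Y(Ω₂)=(-0.378753, -0.514162)
  term(m=+2) = (0.022413, -0.068883)   from Y*(Ω₁)=(0.203999, 0.002769), Y(Ω₂)=(0.105266, -0.339090)
  term(m=+3) = (0.036146, -0.011720)   from Y*(Ω₁)=(0.329922, 0.006717), Y(Ω₂)=(0.108792, -0.037738)
  term(m=+4) = (-0.000947, -0.000689)   from Y*(Ω₁)=(-0.046087, -0.001251), Y(Ω₂)=(0.020930, 0.014381)
  term(m=+5) = (0.000002, -0.001595)   from Y*(Ω₁)=(-0.399883, -0.013572), Y(Ω₂)=(0.000131, 0.003985)
  term(m=+6) = (0.000141, -0.000102)   from Y*(Ω₁)=(-0.395958, -0.016129), Y(Ω₂)=(-0.000345, 0.000272)
  term(m=+7) = (0.000005, 0.000002)   from Y*(Ω₁)=(-0.184256, -0.008758), Y(Ω₂)=(-0.000029, -0.000008)
Total Σ_m = (0.380911, -0.000000). Multiply by 0.837758: (0.319111, -0.000000). P_7(cos γ) = 0.319111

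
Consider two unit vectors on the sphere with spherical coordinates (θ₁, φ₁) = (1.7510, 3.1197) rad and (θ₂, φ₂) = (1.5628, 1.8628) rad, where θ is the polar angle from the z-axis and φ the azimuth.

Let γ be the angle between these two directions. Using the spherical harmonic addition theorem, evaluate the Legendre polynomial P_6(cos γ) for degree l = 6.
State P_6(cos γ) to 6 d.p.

Expand P_6 via completeness: Σ_{m} conj(Y_{6,m}) at Ω₁ times Y_{6,m} at Ω₂ —
  term(m=-6) = (0.065056, 0.201303)   from Y*(Ω₁)=(0.434235, -0.057370), Y(Ω₂)=(0.087052, 0.475082)
  term(m=-5) = (-0.003698, -0.000005)   from Y*(Ω₁)=(0.274768, -0.030198), Y(Ω₂)=(-0.013297, -0.001479)
  term(m=-4) = (0.023885, -0.073250)   from Y*(Ω₁)=(-0.215298, 0.018902), Y(Ω₂)=(-0.139734, 0.327957)
  term(m=-3) = (0.003716, 0.002704)   from Y*(Ω₁)=(-0.293589, 0.019310), Y(Ω₂)=(-0.012000, -0.010001)
  term(m=-2) = (-0.037831, 0.027455)   from Y*(Ω₁)=(0.143556, -0.006290), Y(Ω₂)=(-0.271384, 0.179361)
  term(m=-1) = (-0.001503, -0.004630)   from Y*(Ω₁)=(0.295611, -0.006473), Y(Ω₂)=(-0.004740, -0.015767)
  term(m=+0) = (0.039235, 0.000000)   from Y*(Ω₁)=(-0.123607, -0.000000), Y(Ω₂)=(-0.317419, 0.000000)
  term(m=+1) = (-0.001503, 0.004630)   from Y*(Ω₁)=(-0.295611, -0.006473), Y(Ω₂)=(0.004740, -0.015767)
  term(m=+2) = (-0.037831, -0.027455)   from Y*(Ω₁)=(0.143556, 0.006290), Y(Ω₂)=(-0.271384, -0.179361)
  term(m=+3) = (0.003716, -0.002704)   from Y*(Ω₁)=(0.293589, 0.019310), Y(Ω₂)=(0.012000, -0.010001)
  term(m=+4) = (0.023885, 0.073250)   from Y*(Ω₁)=(-0.215298, -0.018902), Y(Ω₂)=(-0.139734, -0.327957)
  term(m=+5) = (-0.003698, 0.000005)   from Y*(Ω₁)=(-0.274768, -0.030198), Y(Ω₂)=(0.013297, -0.001479)
  term(m=+6) = (0.065056, -0.201303)   from Y*(Ω₁)=(0.434235, 0.057370), Y(Ω₂)=(0.087052, -0.475082)
Accumulated sum (0.138487, -0.000000); after 4π/(2l+1) scaling, (0.133868, -0.000000) ⇒ P_6 = 0.133868

0.133868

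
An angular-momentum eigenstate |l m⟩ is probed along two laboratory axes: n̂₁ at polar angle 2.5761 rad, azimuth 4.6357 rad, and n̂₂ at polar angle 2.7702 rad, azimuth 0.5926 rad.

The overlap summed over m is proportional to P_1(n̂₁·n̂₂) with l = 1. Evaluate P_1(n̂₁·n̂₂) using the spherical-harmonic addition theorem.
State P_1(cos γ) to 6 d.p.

0.666112

Term-by-term m-sum for l=1 (normalisation 4π/3 = 4.188790):
  m=-1: Y*=-0.01418 - 0.18458j  Y=0.10401 - 0.07003j  product -0.01440 - 0.01820j
  m=+0: Y*=-0.41254 + 0.00000j  Y=-0.45529 + 0.00000j  product 0.18783 + 0.00000j
  m=+1: Y*=0.01418 - 0.18458j  Y=-0.10401 - 0.07003j  product -0.01440 + 0.01820j
Total Σ_m = 0.15902 + 0.00000j. Multiply by 4.188790: 0.66611 + 0.00000j. P_1(cos γ) = 0.666112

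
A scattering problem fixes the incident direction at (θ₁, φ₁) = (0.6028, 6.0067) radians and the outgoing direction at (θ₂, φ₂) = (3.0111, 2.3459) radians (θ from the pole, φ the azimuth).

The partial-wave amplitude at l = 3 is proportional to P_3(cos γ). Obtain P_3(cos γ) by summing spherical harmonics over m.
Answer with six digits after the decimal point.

Expand P_3 via completeness: Σ_{m} conj(Y_{3,m}) at Ω₁ times Y_{3,m} at Ω₂ —
  term(m=-3) = -0.00000 - 0.00007j   from Y*(Ω₁)=0.05134 - 0.05608j, Y(Ω₂)=0.00067 - 0.00063j
  term(m=-2) = -0.00236 - 0.00400j   from Y*(Ω₁)=0.23027 - 0.14213j, Y(Ω₂)=0.00035 - 0.01715j
  term(m=-1) = -0.06268 - 0.03582j   from Y*(Ω₁)=0.42178 - 0.11968j, Y(Ω₂)=-0.11522 - 0.11762j
  term(m=+0) = -0.08558 + 0.00000j   from Y*(Ω₁)=0.12076 + 0.00000j, Y(Ω₂)=-0.70868 + 0.00000j
  term(m=+1) = -0.06268 + 0.03582j   from Y*(Ω₁)=-0.42178 - 0.11968j, Y(Ω₂)=0.11522 - 0.11762j
  term(m=+2) = -0.00236 + 0.00400j   from Y*(Ω₁)=0.23027 + 0.14213j, Y(Ω₂)=0.00035 + 0.01715j
  term(m=+3) = -0.00000 + 0.00007j   from Y*(Ω₁)=-0.05134 - 0.05608j, Y(Ω₂)=-0.00067 - 0.00063j
Accumulated sum -0.21564 - 0.00000j; after 4π/(2l+1) scaling, -0.38712 - 0.00000j ⇒ P_3 = -0.387125

-0.387125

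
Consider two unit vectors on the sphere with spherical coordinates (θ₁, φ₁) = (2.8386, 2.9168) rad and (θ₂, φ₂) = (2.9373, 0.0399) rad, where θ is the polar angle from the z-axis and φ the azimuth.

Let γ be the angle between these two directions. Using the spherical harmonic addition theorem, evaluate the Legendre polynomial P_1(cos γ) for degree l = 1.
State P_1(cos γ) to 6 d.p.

0.876175

Expand P_1 via completeness: Σ_{m} conj(Y_{1,m}) at Ω₁ times Y_{1,m} at Ω₂ —
  term(m=-1) = (-0.006974, 0.001890)   from Y*(Ω₁)=(-0.100494, 0.022979), Y(Ω₂)=(0.070036, -0.002796)
  term(m=+0) = (0.223119, 0.000000)   from Y*(Ω₁)=(-0.466346, -0.000000), Y(Ω₂)=(-0.478442, 0.000000)
  term(m=+1) = (-0.006974, -0.001890)   from Y*(Ω₁)=(0.100494, 0.022979), Y(Ω₂)=(-0.070036, -0.002796)
Total Σ_m = (0.209171, 0.000000). Multiply by 4.188790: (0.876175, 0.000000). P_1(cos γ) = 0.876175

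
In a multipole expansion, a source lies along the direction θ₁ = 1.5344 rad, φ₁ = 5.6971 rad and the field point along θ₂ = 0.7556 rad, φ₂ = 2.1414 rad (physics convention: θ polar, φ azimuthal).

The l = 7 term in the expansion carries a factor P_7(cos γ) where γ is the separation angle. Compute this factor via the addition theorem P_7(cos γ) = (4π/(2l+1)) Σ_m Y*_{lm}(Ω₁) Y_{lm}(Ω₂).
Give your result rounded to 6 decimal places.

Term-by-term m-sum for l=7 (normalisation 4π/15 = 0.837758):
  [-7]  conj(Y_{7,-7})(Ω₁) = (-0.285046, 0.408019) ; Y_{7,-7}(Ω₂) = (-0.026845, -0.023458) ; Δ = (0.017223, -0.004267)
  [-6]  conj(Y_{7,-6})(Ω₁) = (-0.063101, 0.024832) ; Y_{7,-6}(Ω₂) = (0.135992, -0.039404) ; Δ = (-0.007603, 0.005863)
  [-5]  conj(Y_{7,-5})(Ω₁) = (0.351436, 0.075335) ; Y_{7,-5}(Ω₂) = (-0.093208, 0.313977) ; Δ = (-0.056410, 0.103321)
  [-4]  conj(Y_{7,-4})(Ω₁) = (0.055504, 0.056835) ; Y_{7,-4}(Ω₂) = (-0.299809, -0.347667) ; Δ = (0.003119, -0.036336)
  [-3]  conj(Y_{7,-3})(Ω₁) = (-0.059938, -0.315985) ; Y_{7,-3}(Ω₂) = (0.288551, -0.040962) ; Δ = (-0.030238, -0.088722)
  [-2]  conj(Y_{7,-2})(Ω₁) = (0.032783, -0.077837) ; Y_{7,-2}(Ω₂) = (0.070040, -0.152885) ; Δ = (-0.009604, -0.010464)
  [-1]  conj(Y_{7,-1})(Ω₁) = (-0.256435, 0.170248) ; Y_{7,-1}(Ω₂) = (0.203959, 0.317782) ; Δ = (-0.106404, -0.046767)
  [+0]  conj(Y_{7,0})(Ω₁) = (-0.085933, -0.000000) ; Y_{7,0}(Ω₂) = (0.058015, 0.000000) ; Δ = (-0.004985, -0.000000)
  [+1]  conj(Y_{7,1})(Ω₁) = (0.256435, 0.170248) ; Y_{7,1}(Ω₂) = (-0.203959, 0.317782) ; Δ = (-0.106404, 0.046767)
  [+2]  conj(Y_{7,2})(Ω₁) = (0.032783, 0.077837) ; Y_{7,2}(Ω₂) = (0.070040, 0.152885) ; Δ = (-0.009604, 0.010464)
  [+3]  conj(Y_{7,3})(Ω₁) = (0.059938, -0.315985) ; Y_{7,3}(Ω₂) = (-0.288551, -0.040962) ; Δ = (-0.030238, 0.088722)
  [+4]  conj(Y_{7,4})(Ω₁) = (0.055504, -0.056835) ; Y_{7,4}(Ω₂) = (-0.299809, 0.347667) ; Δ = (0.003119, 0.036336)
  [+5]  conj(Y_{7,5})(Ω₁) = (-0.351436, 0.075335) ; Y_{7,5}(Ω₂) = (0.093208, 0.313977) ; Δ = (-0.056410, -0.103321)
  [+6]  conj(Y_{7,6})(Ω₁) = (-0.063101, -0.024832) ; Y_{7,6}(Ω₂) = (0.135992, 0.039404) ; Δ = (-0.007603, -0.005863)
  [+7]  conj(Y_{7,7})(Ω₁) = (0.285046, 0.408019) ; Y_{7,7}(Ω₂) = (0.026845, -0.023458) ; Δ = (0.017223, 0.004267)
Σ over m = (-0.384819, -0.000000); ×(4π/15) → (-0.322385, -0.000000). Real part: -0.322385

-0.322385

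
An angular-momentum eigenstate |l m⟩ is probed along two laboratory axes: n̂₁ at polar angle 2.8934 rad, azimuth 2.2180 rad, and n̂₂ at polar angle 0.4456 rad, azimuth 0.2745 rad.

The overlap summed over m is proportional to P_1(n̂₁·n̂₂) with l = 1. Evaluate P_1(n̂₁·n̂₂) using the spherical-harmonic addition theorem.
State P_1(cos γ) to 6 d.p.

Summing Y*_{l m}(θ₁,φ₁)·Y_{l m}(θ₂,φ₂) over m ∈ [−1, 1]; prefactor 4π/(2·1+1) = 4.188790:
  [-1]  conj(Y_{1,-1})(Ω₁) = -0.051174+0.067708i ; Y_{1,-1}(Ω₂) = +0.143333-0.040364i ; Δ = -0.004602+0.011770i
  [+0]  conj(Y_{1,0})(Ω₁) = -0.473631-0.000000i ; Y_{1,0}(Ω₂) = +0.440892+0.000000i ; Δ = -0.208820-0.000000i
  [+1]  conj(Y_{1,1})(Ω₁) = +0.051174+0.067708i ; Y_{1,1}(Ω₂) = -0.143333-0.040364i ; Δ = -0.004602-0.011770i
Σ over m = -0.218024+0.000000i; ×(4π/3) → -0.913255+0.000000i. Real part: -0.913255

-0.913255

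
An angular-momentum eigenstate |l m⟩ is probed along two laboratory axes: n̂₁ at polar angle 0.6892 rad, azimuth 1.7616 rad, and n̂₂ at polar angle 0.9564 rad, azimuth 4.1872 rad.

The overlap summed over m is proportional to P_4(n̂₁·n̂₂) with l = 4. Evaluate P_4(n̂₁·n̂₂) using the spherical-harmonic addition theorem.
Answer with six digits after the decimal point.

0.364554

Expand P_4 via completeness: Σ_{m} conj(Y_{4,m}) at Ω₁ times Y_{4,m} at Ω₂ —
  term(m=-4) = -0.01373 + 0.00391j   from Y*(Ω₁)=0.05230 + 0.05003j, Y(Ω₂)=-0.09973 + 0.17022j
  term(m=-3) = 0.05336 - 0.08195j   from Y*(Ω₁)=0.13456 - 0.20882j, Y(Ω₂)=0.39366 + 0.00188j
  term(m=-2) = 0.01757 + 0.12577j   from Y*(Ω₁)=-0.39789 - 0.15967j, Y(Ω₂)=-0.14729 - 0.25700j
  term(m=-1) = 0.03075 + 0.02676j   from Y*(Ω₁)=-0.05148 + 0.26655j, Y(Ω₂)=0.07528 - 0.12992j
  term(m=+0) = 0.08518 + 0.00000j   from Y*(Ω₁)=-0.25939 + 0.00000j, Y(Ω₂)=-0.32839 + 0.00000j
  term(m=+1) = 0.03075 - 0.02676j   from Y*(Ω₁)=0.05148 + 0.26655j, Y(Ω₂)=-0.07528 - 0.12992j
  term(m=+2) = 0.01757 - 0.12577j   from Y*(Ω₁)=-0.39789 + 0.15967j, Y(Ω₂)=-0.14729 + 0.25700j
  term(m=+3) = 0.05336 + 0.08195j   from Y*(Ω₁)=-0.13456 - 0.20882j, Y(Ω₂)=-0.39366 + 0.00188j
  term(m=+4) = -0.01373 - 0.00391j   from Y*(Ω₁)=0.05230 - 0.05003j, Y(Ω₂)=-0.09973 - 0.17022j
Σ over m = 0.26109 - 0.00000j; ×(4π/9) → 0.36455 - 0.00000j. Real part: 0.364554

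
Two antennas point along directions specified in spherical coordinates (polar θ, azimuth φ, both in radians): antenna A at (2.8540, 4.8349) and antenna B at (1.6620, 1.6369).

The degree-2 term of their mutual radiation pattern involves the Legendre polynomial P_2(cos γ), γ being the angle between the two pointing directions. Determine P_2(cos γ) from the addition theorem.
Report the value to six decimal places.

-0.443150

Expand P_2 via completeness: Σ_{m} conj(Y_{2,m}) at Ω₁ times Y_{2,m} at Ω₂ —
  [-2]  conj(Y_{2,-2})(Ω₁) = -0.030149-0.007539i ; Y_{2,-2}(Ω₂) = -0.379727+0.050497i ; Δ = +0.011829+0.001340i
  [-1]  conj(Y_{2,-1})(Ω₁) = -0.025679+0.208554i ; Y_{2,-1}(Ω₂) = +0.004628+0.069916i ; Δ = -0.014700-0.000830i
  [+0]  conj(Y_{2,0})(Ω₁) = +0.554659-0.000000i ; Y_{2,0}(Ω₂) = -0.307543+0.000000i ; Δ = -0.170582+0.000000i
  [+1]  conj(Y_{2,1})(Ω₁) = +0.025679+0.208554i ; Y_{2,1}(Ω₂) = -0.004628+0.069916i ; Δ = -0.014700+0.000830i
  [+2]  conj(Y_{2,2})(Ω₁) = -0.030149+0.007539i ; Y_{2,2}(Ω₂) = -0.379727-0.050497i ; Δ = +0.011829-0.001340i
Σ over m = -0.176324+0.000000i; ×(4π/5) → -0.443150+0.000000i. Real part: -0.443150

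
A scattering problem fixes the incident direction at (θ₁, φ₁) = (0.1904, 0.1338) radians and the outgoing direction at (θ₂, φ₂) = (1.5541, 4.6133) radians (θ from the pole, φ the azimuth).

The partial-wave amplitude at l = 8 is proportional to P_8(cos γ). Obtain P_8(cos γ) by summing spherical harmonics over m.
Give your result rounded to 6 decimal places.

0.266143

Expand P_8 via completeness: Σ_{m} conj(Y_{8,m}) at Ω₁ times Y_{8,m} at Ω₂ —
  m=-8: +0.000000+0.000001i × +0.361385+0.366710i = -0.000000+0.000000i  (running Σ = -0.000000+0.000000i)
  m=-7: +0.000010+0.000014i × +0.021985-0.026442i = +0.000001+0.000000i  (running Σ = +0.000000+0.000000i)
  m=-6: +0.000162+0.000167i × +0.310263+0.209782i = +0.000015+0.000086i  (running Σ = +0.000016+0.000086i)
  m=-5: +0.001743+0.001378i × +0.019323-0.035756i = +0.000083-0.000036i  (running Σ = +0.000098+0.000051i)
  m=-4: +0.013572+0.008047i × +0.309632+0.129583i = +0.003160+0.004250i  (running Σ = +0.003258+0.004301i)
  m=-3: +0.075925+0.032226i × +0.012778-0.041712i = +0.002314-0.002755i  (running Σ = +0.005572+0.001546i)
  m=-2: +0.290305+0.079595i × +0.313242+0.062903i = +0.085929+0.043194i  (running Σ = +0.091501+0.044739i)
  m=-1: +0.660649+0.088926i × +0.004443-0.044691i = +0.006909-0.029130i  (running Σ = +0.098411+0.015610i)
  m=0: +0.518410-0.000000i × +0.314850+0.000000i = +0.163222+0.000000i  (running Σ = +0.261632+0.015610i)
  m=1: -0.660649+0.088926i × -0.004443-0.044691i = +0.006909+0.029130i  (running Σ = +0.268542+0.044739i)
  m=2: +0.290305-0.079595i × +0.313242-0.062903i = +0.085929-0.043194i  (running Σ = +0.354471+0.001546i)
  m=3: -0.075925+0.032226i × -0.012778-0.041712i = +0.002314+0.002755i  (running Σ = +0.356785+0.004301i)
  m=4: +0.013572-0.008047i × +0.309632-0.129583i = +0.003160-0.004250i  (running Σ = +0.359944+0.000051i)
  m=5: -0.001743+0.001378i × -0.019323-0.035756i = +0.000083+0.000036i  (running Σ = +0.360027+0.000086i)
  m=6: +0.000162-0.000167i × +0.310263-0.209782i = +0.000015-0.000086i  (running Σ = +0.360042+0.000000i)
  m=7: -0.000010+0.000014i × -0.021985-0.026442i = +0.000001-0.000000i  (running Σ = +0.360043+0.000000i)
  m=8: +0.000000-0.000001i × +0.361385-0.366710i = -0.000000-0.000000i  (running Σ = +0.360043-0.000000i)
Accumulated sum +0.360043-0.000000i; after 4π/(2l+1) scaling, +0.266143-0.000000i ⇒ P_8 = 0.266143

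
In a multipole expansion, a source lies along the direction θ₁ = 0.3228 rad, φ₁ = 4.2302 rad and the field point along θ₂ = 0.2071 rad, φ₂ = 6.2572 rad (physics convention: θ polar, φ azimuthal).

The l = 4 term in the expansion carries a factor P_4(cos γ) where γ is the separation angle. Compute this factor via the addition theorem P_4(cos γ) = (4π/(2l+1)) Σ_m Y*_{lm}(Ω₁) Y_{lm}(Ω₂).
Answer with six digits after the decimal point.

Addition theorem: P_4(cos γ) = (4π/9) Σ_m Y*_{lm}(Ω₁) Y_{lm}(Ω₂), m = −4…4:
  m=-4: -0.001570-0.004197i × +0.000787+0.000082i = -0.000001-0.000003i  (running Σ = -0.000001-0.000003i)
  m=-3: +0.037601+0.004695i × +0.010617+0.000829i = +0.000395+0.000081i  (running Σ = +0.000394+0.000078i)
  m=-2: -0.101599+0.146481i × +0.080568+0.004191i = -0.008800+0.011376i  (running Σ = -0.008405+0.011454i)
  m=-1: -0.217502-0.415559i × +0.352501+0.009162i = -0.072862-0.148478i  (running Σ = -0.081267-0.137024i)
  m=0: +0.457967-0.000000i × +0.673996+0.000000i = +0.308668+0.000000i  (running Σ = +0.227401-0.137024i)
  m=1: +0.217502-0.415559i × -0.352501+0.009162i = -0.072862+0.148478i  (running Σ = +0.154538+0.011454i)
  m=2: -0.101599-0.146481i × +0.080568-0.004191i = -0.008800-0.011376i  (running Σ = +0.145739+0.000078i)
  m=3: -0.037601+0.004695i × -0.010617+0.000829i = +0.000395-0.000081i  (running Σ = +0.146134-0.000003i)
  m=4: -0.001570+0.004197i × +0.000787-0.000082i = -0.000001+0.000003i  (running Σ = +0.146133+0.000000i)
Σ over m = +0.146133+0.000000i; ×(4π/9) → +0.204040+0.000000i. Real part: 0.204040

0.204040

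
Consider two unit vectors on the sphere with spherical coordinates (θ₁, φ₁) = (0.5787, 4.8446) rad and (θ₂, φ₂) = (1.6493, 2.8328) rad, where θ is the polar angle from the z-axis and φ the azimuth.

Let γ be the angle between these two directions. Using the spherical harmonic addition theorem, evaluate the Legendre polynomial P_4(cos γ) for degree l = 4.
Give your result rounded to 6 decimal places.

Addition theorem: P_4(cos γ) = (4π/9) Σ_m Y*_{lm}(Ω₁) Y_{lm}(Ω₂), m = −4…4:
  term(m=-4) = -0.00332 + 0.01699j   from Y*(Ω₁)=0.03419 + 0.01998j, Y(Ω₂)=0.14397 + 0.41272j
  term(m=-3) = -0.01616 + 0.00409j   from Y*(Ω₁)=-0.06623 + 0.15813j, Y(Ω₂)=0.05842 + 0.07775j
  term(m=-2) = 0.07904 + 0.09601j   from Y*(Ω₁)=-0.37729 - 0.10215j, Y(Ω₂)=-0.25938 - 0.18423j
  term(m=-1) = -0.01927 + 0.04084j   from Y*(Ω₁)=0.05443 - 0.40928j, Y(Ω₂)=-0.10419 - 0.03324j
  term(m=+0) = -0.02628 + 0.00000j   from Y*(Ω₁)=-0.08818 + 0.00000j, Y(Ω₂)=0.29798 + 0.00000j
  term(m=+1) = -0.01927 - 0.04084j   from Y*(Ω₁)=-0.05443 - 0.40928j, Y(Ω₂)=0.10419 - 0.03324j
  term(m=+2) = 0.07904 - 0.09601j   from Y*(Ω₁)=-0.37729 + 0.10215j, Y(Ω₂)=-0.25938 + 0.18423j
  term(m=+3) = -0.01616 - 0.00409j   from Y*(Ω₁)=0.06623 + 0.15813j, Y(Ω₂)=-0.05842 + 0.07775j
  term(m=+4) = -0.00332 - 0.01699j   from Y*(Ω₁)=0.03419 - 0.01998j, Y(Ω₂)=0.14397 - 0.41272j
Total Σ_m = 0.05428 + 0.00000j. Multiply by 1.396263: 0.07579 + 0.00000j. P_4(cos γ) = 0.075790

0.075790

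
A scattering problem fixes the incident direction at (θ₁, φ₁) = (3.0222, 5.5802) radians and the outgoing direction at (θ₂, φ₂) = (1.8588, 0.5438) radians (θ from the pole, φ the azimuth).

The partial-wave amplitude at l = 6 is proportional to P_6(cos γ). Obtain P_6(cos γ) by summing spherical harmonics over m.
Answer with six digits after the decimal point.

0.165453

Addition theorem: P_6(cos γ) = (4π/13) Σ_m Y*_{lm}(Ω₁) Y_{lm}(Ω₂), m = −6…6:
  term(m=-6) = 0.00000 - 0.00000j   from Y*(Ω₁)=-0.00000 + 0.00000j, Y(Ω₂)=-0.37259 + 0.04538j
  term(m=-5) = 0.00002 + 0.00000j   from Y*(Ω₁)=0.00004 - 0.00001j, Y(Ω₂)=0.35129 + 0.15797j
  term(m=-4) = -0.00001 - 0.00002j   from Y*(Ω₁)=-0.00067 - 0.00023j, Y(Ω₂)=0.01928 + 0.02792j
  term(m=-3) = 0.00244 - 0.00166j   from Y*(Ω₁)=0.00439 + 0.00736j, Y(Ω₂)=-0.02087 - 0.34390j
  term(m=-2) = 0.00401 + 0.00304j   from Y*(Ω₁)=0.01162 - 0.06985j, Y(Ω₂)=-0.03303 + 0.06295j
  term(m=-1) = 0.03645 - 0.10855j   from Y*(Ω₁)=-0.27862 + 0.23611j, Y(Ω₂)=-0.26830 + 0.16222j
  term(m=+0) = 0.08533 + 0.00000j   from Y*(Ω₁)=0.87039 + 0.00000j, Y(Ω₂)=0.09803 + 0.00000j
  term(m=+1) = 0.03645 + 0.10855j   from Y*(Ω₁)=0.27862 + 0.23611j, Y(Ω₂)=0.26830 + 0.16222j
  term(m=+2) = 0.00401 - 0.00304j   from Y*(Ω₁)=0.01162 + 0.06985j, Y(Ω₂)=-0.03303 - 0.06295j
  term(m=+3) = 0.00244 + 0.00166j   from Y*(Ω₁)=-0.00439 + 0.00736j, Y(Ω₂)=0.02087 - 0.34390j
  term(m=+4) = -0.00001 + 0.00002j   from Y*(Ω₁)=-0.00067 + 0.00023j, Y(Ω₂)=0.01928 - 0.02792j
  term(m=+5) = 0.00002 - 0.00000j   from Y*(Ω₁)=-0.00004 - 0.00001j, Y(Ω₂)=-0.35129 + 0.15797j
  term(m=+6) = 0.00000 + 0.00000j   from Y*(Ω₁)=-0.00000 - 0.00000j, Y(Ω₂)=-0.37259 - 0.04538j
Accumulated sum 0.17116 + 0.00000j; after 4π/(2l+1) scaling, 0.16545 + 0.00000j ⇒ P_6 = 0.165453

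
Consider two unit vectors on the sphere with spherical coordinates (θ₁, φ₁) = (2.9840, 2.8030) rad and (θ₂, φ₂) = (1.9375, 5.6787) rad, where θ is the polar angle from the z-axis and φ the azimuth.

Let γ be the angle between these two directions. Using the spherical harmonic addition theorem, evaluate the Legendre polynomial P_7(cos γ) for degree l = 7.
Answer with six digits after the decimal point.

-0.294158

Addition theorem: P_7(cos γ) = (4π/15) Σ_m Y*_{lm}(Ω₁) Y_{lm}(Ω₂), m = −7…7:
  m=-7: Y*=(0.000001, 0.000001)  Y=(-0.142926, -0.273872)  product (0.000000, -0.000000)
  m=-6: Y*=(0.000012, 0.000025)  Y=(0.392684, 0.207098)  product (-0.000000, 0.000012)
  m=-5: Y*=(0.000050, 0.000405)  Y=(-0.173350, 0.020756)  product (-0.000017, -0.000069)
  m=-4: Y*=(-0.000914, 0.004157)  Y=(-0.198982, 0.175811)  product (-0.000549, -0.000988)
  m=-3: Y*=(-0.016827, 0.027139)  Y=(0.067500, -0.272685)  product (0.006265, 0.006420)
  m=-2: Y*=(-0.129772, 0.104339)  Y=(-0.055764, -0.147334)  product (0.022609, 0.013301)
  m=-1: Y*=(-0.509014, 0.179252)  Y=(0.249509, 0.172346)  product (-0.157897, -0.043002)
  m=+0: Y*=(-0.744095, -0.000000)  Y=(0.123568, 0.000000)  product (-0.091946, -0.000000)
  m=+1: Y*=(0.509014, 0.179252)  Y=(-0.249509, 0.172346)  product (-0.157897, 0.043002)
  m=+2: Y*=(-0.129772, -0.104339)  Y=(-0.055764, 0.147334)  product (0.022609, -0.013301)
  m=+3: Y*=(0.016827, 0.027139)  Y=(-0.067500, -0.272685)  product (0.006265, -0.006420)
  m=+4: Y*=(-0.000914, -0.004157)  Y=(-0.198982, -0.175811)  product (-0.000549, 0.000988)
  m=+5: Y*=(-0.000050, 0.000405)  Y=(0.173350, 0.020756)  product (-0.000017, 0.000069)
  m=+6: Y*=(0.000012, -0.000025)  Y=(0.392684, -0.207098)  product (-0.000000, -0.000012)
  m=+7: Y*=(-0.000001, 0.000001)  Y=(0.142926, -0.273872)  product (0.000000, 0.000000)
Accumulated sum (-0.351125, 0.000000); after 4π/(2l+1) scaling, (-0.294158, 0.000000) ⇒ P_7 = -0.294158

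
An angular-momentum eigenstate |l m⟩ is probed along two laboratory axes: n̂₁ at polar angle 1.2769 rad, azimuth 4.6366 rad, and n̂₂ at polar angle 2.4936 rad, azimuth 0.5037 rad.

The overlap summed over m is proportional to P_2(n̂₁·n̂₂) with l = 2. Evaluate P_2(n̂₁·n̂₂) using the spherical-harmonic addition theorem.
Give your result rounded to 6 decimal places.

Expand P_2 via completeness: Σ_{m} conj(Y_{2,m}) at Ω₁ times Y_{2,m} at Ω₂ —
  [-2]  conj(Y_{2,-2})(Ω₁) = -0.34980 + 0.05343j ; Y_{2,-2}(Ω₂) = 0.07516 - 0.11898j ; Δ = -0.01993 + 0.04563j
  [-1]  conj(Y_{2,-1})(Ω₁) = -0.01622 - 0.21358j ; Y_{2,-1}(Ω₂) = -0.32561 + 0.17945j ; Δ = 0.04361 + 0.06663j
  [+0]  conj(Y_{2,0})(Ω₁) = -0.23599 + 0.00000j ; Y_{2,0}(Ω₂) = 0.28608 + 0.00000j ; Δ = -0.06751 + 0.00000j
  [+1]  conj(Y_{2,1})(Ω₁) = 0.01622 - 0.21358j ; Y_{2,1}(Ω₂) = 0.32561 + 0.17945j ; Δ = 0.04361 - 0.06663j
  [+2]  conj(Y_{2,2})(Ω₁) = -0.34980 - 0.05343j ; Y_{2,2}(Ω₂) = 0.07516 + 0.11898j ; Δ = -0.01993 - 0.04563j
Total Σ_m = -0.02016 + 0.00000j. Multiply by 2.513274: -0.05067 + 0.00000j. P_2(cos γ) = -0.050671

-0.050671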